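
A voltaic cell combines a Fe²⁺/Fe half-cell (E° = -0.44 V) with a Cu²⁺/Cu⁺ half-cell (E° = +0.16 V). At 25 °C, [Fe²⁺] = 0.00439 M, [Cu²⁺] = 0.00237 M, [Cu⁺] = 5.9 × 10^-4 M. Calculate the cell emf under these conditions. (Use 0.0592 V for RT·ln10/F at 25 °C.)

0.706 V

The Cu²⁺/Cu⁺ couple has the higher reduction potential and acts as the cathode, so E°_cell = +0.16 − (-0.44) = 0.60 V.
Balancing electrons gives n = 2; the reaction quotient is Q = [Fe²⁺]·[Cu⁺]^2/[Cu²⁺]^2 = 2.72 × 10^-4.
At 25 °C, E = E° − (0.0592/n) log Q = 0.60 − (0.0592/2)(-3.565) = 0.600 + 0.106 = 0.706 V.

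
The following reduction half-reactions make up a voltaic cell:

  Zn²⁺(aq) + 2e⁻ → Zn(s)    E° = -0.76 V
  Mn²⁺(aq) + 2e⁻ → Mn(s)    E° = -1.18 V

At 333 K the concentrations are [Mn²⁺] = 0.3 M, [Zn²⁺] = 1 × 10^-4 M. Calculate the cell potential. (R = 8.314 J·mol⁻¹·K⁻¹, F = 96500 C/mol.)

The Zn²⁺/Zn couple has the higher reduction potential and acts as the cathode, so E°_cell = -0.76 − (-1.18) = 0.42 V.
Balancing electrons gives n = 2; the reaction quotient is Q = [Mn²⁺]/[Zn²⁺] = 3000.
E = E° − (RT/nF) ln Q = 0.42 − (8.314×333)/(2×96500) × (8.006) = 0.420 − 0.115 = 0.305 V.

0.305 V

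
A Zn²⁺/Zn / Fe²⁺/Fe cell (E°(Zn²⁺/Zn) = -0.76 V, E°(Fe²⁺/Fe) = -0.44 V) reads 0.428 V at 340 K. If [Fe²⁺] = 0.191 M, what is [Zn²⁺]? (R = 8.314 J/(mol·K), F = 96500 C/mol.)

From the Nernst equation, ln Q = nF(E° − E)/RT = 2×96500×(0.32 − 0.428)/(8.314×340) = -7.374, so Q = 6.27 × 10^-4.
With Q = [Zn²⁺]/[Fe²⁺] and the known concentrations, [Zn²⁺] in the numerator gives [Zn²⁺] = 1.2 × 10^-4 M.

1.2 × 10^-4 M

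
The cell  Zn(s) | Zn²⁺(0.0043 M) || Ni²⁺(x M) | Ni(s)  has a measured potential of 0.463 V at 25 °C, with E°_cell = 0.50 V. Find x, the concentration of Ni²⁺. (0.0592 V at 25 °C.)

2.4 × 10^-4 M

From the Nernst equation, log Q = n(E° − E)/0.0592 = 2(0.50 − 0.463)/0.0592 = 1.250, so Q = 17.8.
With Q = [Zn²⁺]/[Ni²⁺] and the known concentrations, [Ni²⁺] in the denominator gives [Ni²⁺] = 2.4 × 10^-4 M.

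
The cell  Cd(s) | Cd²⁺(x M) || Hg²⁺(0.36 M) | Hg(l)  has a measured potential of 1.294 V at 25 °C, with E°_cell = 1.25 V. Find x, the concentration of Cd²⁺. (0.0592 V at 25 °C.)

From the Nernst equation, log Q = n(E° − E)/0.0592 = 2(1.25 − 1.294)/0.0592 = -1.486, so Q = 0.0326.
With Q = [Cd²⁺]/[Hg²⁺] and the known concentrations, [Cd²⁺] in the numerator gives [Cd²⁺] = 0.012 M.

0.012 M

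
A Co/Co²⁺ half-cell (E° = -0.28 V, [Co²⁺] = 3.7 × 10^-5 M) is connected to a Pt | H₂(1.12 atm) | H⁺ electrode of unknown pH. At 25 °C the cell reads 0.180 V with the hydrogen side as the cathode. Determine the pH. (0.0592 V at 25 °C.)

pH = 3.88

E°_cell = 0.28 V and n = 2.
log Q = n(E° − E)/0.0592 = 2×(0.28 − 0.180)/0.0592 = 3.378.
With Q = [Co²⁺]·P(H₂) / [H⁺]^2, solving for [H⁺] gives log[H⁺] = -3.880, so pH = 3.88.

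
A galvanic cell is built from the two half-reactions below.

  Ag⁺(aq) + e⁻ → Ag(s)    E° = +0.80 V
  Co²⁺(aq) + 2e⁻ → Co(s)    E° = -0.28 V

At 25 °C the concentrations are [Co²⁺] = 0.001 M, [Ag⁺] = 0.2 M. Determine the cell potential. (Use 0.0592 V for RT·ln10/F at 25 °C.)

The Ag⁺/Ag couple has the higher reduction potential and acts as the cathode, so E°_cell = +0.80 − (-0.28) = 1.08 V.
Balancing electrons gives n = 2; the reaction quotient is Q = [Co²⁺]/[Ag⁺]^2 = 0.0250.
At 25 °C, E = E° − (0.0592/n) log Q = 1.08 − (0.0592/2)(-1.602) = 1.080 + 0.047 = 1.127 V.

1.13 V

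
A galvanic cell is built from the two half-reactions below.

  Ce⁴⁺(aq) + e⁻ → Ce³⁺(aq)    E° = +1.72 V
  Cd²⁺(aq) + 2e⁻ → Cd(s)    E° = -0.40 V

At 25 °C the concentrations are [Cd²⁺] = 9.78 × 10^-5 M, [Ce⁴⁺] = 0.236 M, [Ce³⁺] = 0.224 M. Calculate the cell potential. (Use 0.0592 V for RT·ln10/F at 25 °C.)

The Ce⁴⁺/Ce³⁺ couple has the higher reduction potential and acts as the cathode, so E°_cell = +1.72 − (-0.40) = 2.12 V.
Balancing electrons gives n = 2; the reaction quotient is Q = [Cd²⁺]·[Ce³⁺]^2/[Ce⁴⁺]^2 = 8.81 × 10^-5.
At 25 °C, E = E° − (0.0592/n) log Q = 2.12 − (0.0592/2)(-4.055) = 2.120 + 0.120 = 2.240 V.

2.24 V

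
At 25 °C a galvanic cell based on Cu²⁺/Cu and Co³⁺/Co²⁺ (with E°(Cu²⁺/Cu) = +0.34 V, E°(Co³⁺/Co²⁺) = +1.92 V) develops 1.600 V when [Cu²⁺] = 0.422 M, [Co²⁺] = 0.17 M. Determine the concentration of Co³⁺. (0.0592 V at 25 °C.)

0.24 M

From the Nernst equation, log Q = n(E° − E)/0.0592 = 2(1.58 − 1.600)/0.0592 = -0.676, so Q = 0.211.
With Q = [Cu²⁺]·[Co²⁺]^2/[Co³⁺]^2 and the known concentrations, [Co³⁺]^2 in the denominator gives [Co³⁺] = 0.24 M.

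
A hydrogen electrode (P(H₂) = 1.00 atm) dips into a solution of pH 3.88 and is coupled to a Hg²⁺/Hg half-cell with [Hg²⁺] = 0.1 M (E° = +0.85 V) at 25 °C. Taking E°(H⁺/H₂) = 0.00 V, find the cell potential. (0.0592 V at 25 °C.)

The Hg²⁺/Hg couple is the cathode, so E°_cell = 0.85 V; n = 2.
[H⁺] = 10^(−3.88) = 1.3 × 10^-4 M, and Q = [H⁺]^2 / ([Hg²⁺]·P(H₂)) = 1.74 × 10^-7.
E = E° − (0.0592/2) log Q = 0.85 − (0.0592/2)(-6.760) = 1.050 V.

1.05 V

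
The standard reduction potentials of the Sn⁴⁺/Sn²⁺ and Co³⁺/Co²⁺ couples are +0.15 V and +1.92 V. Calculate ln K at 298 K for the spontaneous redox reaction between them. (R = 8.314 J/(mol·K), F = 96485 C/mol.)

E°_cell = +1.92 − (+0.15) = 1.77 V, with n = 2 electrons transferred.
At equilibrium E = 0, so the Nernst equation gives ln K = nFE°/RT = (2)(96485)(1.77)/((8.314)(298)) = 137.86.

ln K = 137.9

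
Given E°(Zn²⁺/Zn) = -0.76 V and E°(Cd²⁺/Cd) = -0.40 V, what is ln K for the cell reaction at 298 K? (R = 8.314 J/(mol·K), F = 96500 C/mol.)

ln K = 28.0

E°_cell = -0.40 − (-0.76) = 0.36 V, with n = 2 electrons transferred.
At equilibrium E = 0, so the Nernst equation gives ln K = nFE°/RT = (2)(96500)(0.36)/((8.314)(298)) = 28.04.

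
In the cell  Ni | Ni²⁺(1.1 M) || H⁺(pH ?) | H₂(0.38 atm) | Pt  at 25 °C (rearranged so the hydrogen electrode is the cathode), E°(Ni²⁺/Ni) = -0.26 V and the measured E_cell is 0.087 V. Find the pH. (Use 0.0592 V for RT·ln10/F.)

pH = 3.11

E°_cell = 0.26 V and n = 2.
log Q = n(E° − E)/0.0592 = 2×(0.26 − 0.087)/0.0592 = 5.845.
With Q = [Ni²⁺]·P(H₂) / [H⁺]^2, solving for [H⁺] gives log[H⁺] = -3.112, so pH = 3.11.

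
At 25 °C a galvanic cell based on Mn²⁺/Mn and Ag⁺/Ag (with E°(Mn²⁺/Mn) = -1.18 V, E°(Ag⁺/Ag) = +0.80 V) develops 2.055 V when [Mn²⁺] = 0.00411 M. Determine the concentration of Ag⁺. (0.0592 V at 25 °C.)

1.2 M

From the Nernst equation, log Q = n(E° − E)/0.0592 = 2(1.98 − 2.055)/0.0592 = -2.534, so Q = 0.00293.
With Q = [Mn²⁺]/[Ag⁺]^2 and the known concentrations, [Ag⁺]^2 in the denominator gives [Ag⁺] = 1.2 M.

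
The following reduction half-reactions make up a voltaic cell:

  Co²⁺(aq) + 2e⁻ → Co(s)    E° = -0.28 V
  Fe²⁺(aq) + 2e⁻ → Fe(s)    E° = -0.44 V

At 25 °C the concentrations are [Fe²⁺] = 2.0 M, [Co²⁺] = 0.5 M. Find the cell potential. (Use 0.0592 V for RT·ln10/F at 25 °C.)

0.142 V

The Co²⁺/Co couple has the higher reduction potential and acts as the cathode, so E°_cell = -0.28 − (-0.44) = 0.16 V.
Balancing electrons gives n = 2; the reaction quotient is Q = [Fe²⁺]/[Co²⁺] = 4.00.
At 25 °C, E = E° − (0.0592/n) log Q = 0.16 − (0.0592/2)(0.602) = 0.160 − 0.018 = 0.142 V.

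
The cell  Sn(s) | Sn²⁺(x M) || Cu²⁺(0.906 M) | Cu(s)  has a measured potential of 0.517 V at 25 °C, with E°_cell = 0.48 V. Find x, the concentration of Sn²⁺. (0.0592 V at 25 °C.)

0.051 M

From the Nernst equation, log Q = n(E° − E)/0.0592 = 2(0.48 − 0.517)/0.0592 = -1.250, so Q = 0.0562.
With Q = [Sn²⁺]/[Cu²⁺] and the known concentrations, [Sn²⁺] in the numerator gives [Sn²⁺] = 0.051 M.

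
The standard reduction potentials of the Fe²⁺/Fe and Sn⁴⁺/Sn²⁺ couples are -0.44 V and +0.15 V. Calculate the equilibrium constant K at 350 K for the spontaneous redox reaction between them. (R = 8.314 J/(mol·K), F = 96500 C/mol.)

9.9 × 10^16

E°_cell = +0.15 − (-0.44) = 0.59 V, with n = 2 electrons transferred.
At equilibrium E = 0, so the Nernst equation gives ln K = nFE°/RT = (2)(96500)(0.59)/((8.314)(350)) = 39.13.
K = e^39.13 = 9.9 × 10^16.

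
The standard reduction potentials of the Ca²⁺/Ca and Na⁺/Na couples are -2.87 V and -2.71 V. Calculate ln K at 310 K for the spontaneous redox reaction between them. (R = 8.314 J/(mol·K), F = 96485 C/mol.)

E°_cell = -2.71 − (-2.87) = 0.16 V, with n = 2 electrons transferred.
At equilibrium E = 0, so the Nernst equation gives ln K = nFE°/RT = (2)(96485)(0.16)/((8.314)(310)) = 11.98.

ln K = 12.0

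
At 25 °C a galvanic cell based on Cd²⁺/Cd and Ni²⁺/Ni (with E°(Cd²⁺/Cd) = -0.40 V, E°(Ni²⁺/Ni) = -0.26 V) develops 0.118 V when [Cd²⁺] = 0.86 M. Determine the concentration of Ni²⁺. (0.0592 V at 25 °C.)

0.16 M

From the Nernst equation, log Q = n(E° − E)/0.0592 = 2(0.14 − 0.118)/0.0592 = 0.743, so Q = 5.54.
With Q = [Cd²⁺]/[Ni²⁺] and the known concentrations, [Ni²⁺] in the denominator gives [Ni²⁺] = 0.16 M.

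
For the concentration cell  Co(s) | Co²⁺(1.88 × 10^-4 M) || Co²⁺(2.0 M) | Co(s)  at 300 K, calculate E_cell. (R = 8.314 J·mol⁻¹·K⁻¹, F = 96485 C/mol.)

0.12 V

Both half-cells are Co²⁺/Co, so E°_cell = 0. The concentrated side is the cathode; the cell reaction moves Co²⁺ from high to low concentration with n = 2.
Q = [Co²⁺]_dilute/[Co²⁺]_conc = 1.88 × 10^-4/2.0 = 9.4 × 10^-5.
E = 0 − (RT/nF) ln Q = −((8.314×300)/(2×96485))(-9.272) = 0.1198 V.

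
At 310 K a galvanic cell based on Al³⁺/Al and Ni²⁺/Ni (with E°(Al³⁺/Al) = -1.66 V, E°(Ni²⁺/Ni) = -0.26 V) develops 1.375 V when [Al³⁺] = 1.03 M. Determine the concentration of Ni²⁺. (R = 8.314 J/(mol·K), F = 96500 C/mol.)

0.16 M

From the Nernst equation, ln Q = nF(E° − E)/RT = 6×96500×(1.40 − 1.375)/(8.314×310) = 5.616, so Q = 275.
With Q = [Al³⁺]^2/[Ni²⁺]^3 and the known concentrations, [Ni²⁺]^3 in the denominator gives [Ni²⁺] = 0.16 M.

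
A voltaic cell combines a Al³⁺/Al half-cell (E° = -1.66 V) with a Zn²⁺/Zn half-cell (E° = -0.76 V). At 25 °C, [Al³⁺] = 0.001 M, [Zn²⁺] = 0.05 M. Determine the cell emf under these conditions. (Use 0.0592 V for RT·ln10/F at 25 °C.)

The Zn²⁺/Zn couple has the higher reduction potential and acts as the cathode, so E°_cell = -0.76 − (-1.66) = 0.90 V.
Balancing electrons gives n = 6; the reaction quotient is Q = [Al³⁺]^2/[Zn²⁺]^3 = 0.00800.
At 25 °C, E = E° − (0.0592/n) log Q = 0.90 − (0.0592/6)(-2.097) = 0.900 + 0.021 = 0.921 V.

0.921 V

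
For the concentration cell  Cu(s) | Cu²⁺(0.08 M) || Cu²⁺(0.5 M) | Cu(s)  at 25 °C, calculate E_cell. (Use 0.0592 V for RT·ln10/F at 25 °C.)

Both half-cells are Cu²⁺/Cu, so E°_cell = 0. The concentrated side is the cathode; the cell reaction moves Cu²⁺ from high to low concentration with n = 2.
Q = [Cu²⁺]_dilute/[Cu²⁺]_conc = 0.08/0.5 = 0.160.
E = 0 − (0.0592/2) log Q = −(0.0592/2)(-0.796) = 0.0236 V.

0.024 V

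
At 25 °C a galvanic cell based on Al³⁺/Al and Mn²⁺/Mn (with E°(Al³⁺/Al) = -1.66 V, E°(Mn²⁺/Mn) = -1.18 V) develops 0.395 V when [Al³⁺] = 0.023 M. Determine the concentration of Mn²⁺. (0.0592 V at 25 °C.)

1.1 × 10^-4 M

From the Nernst equation, log Q = n(E° − E)/0.0592 = 6(0.48 − 0.395)/0.0592 = 8.615, so Q = 4.12 × 10^8.
With Q = [Al³⁺]^2/[Mn²⁺]^3 and the known concentrations, [Mn²⁺]^3 in the denominator gives [Mn²⁺] = 1.1 × 10^-4 M.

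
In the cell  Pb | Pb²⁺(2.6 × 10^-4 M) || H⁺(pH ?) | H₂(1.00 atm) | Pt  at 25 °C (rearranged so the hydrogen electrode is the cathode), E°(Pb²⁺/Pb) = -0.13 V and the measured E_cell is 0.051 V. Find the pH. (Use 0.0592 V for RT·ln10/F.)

pH = 3.13

E°_cell = 0.13 V and n = 2.
log Q = n(E° − E)/0.0592 = 2×(0.13 − 0.051)/0.0592 = 2.669.
With Q = [Pb²⁺]·P(H₂) / [H⁺]^2, solving for [H⁺] gives log[H⁺] = -3.127, so pH = 3.13.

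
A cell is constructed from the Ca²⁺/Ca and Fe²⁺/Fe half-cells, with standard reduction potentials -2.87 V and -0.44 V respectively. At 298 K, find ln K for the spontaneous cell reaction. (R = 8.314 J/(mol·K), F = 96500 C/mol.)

ln K = 189.3

E°_cell = -0.44 − (-2.87) = 2.43 V, with n = 2 electrons transferred.
At equilibrium E = 0, so the Nernst equation gives ln K = nFE°/RT = (2)(96500)(2.43)/((8.314)(298)) = 189.29.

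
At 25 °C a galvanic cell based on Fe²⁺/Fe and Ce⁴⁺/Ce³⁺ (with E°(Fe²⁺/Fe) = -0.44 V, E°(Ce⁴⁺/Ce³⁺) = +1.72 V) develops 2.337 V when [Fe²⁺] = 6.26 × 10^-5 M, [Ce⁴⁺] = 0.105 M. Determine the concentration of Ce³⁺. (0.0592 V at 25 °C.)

0.014 M

From the Nernst equation, log Q = n(E° − E)/0.0592 = 2(2.16 − 2.337)/0.0592 = -5.980, so Q = 1.05 × 10^-6.
With Q = [Fe²⁺]·[Ce³⁺]^2/[Ce⁴⁺]^2 and the known concentrations, [Ce³⁺]^2 in the numerator gives [Ce³⁺] = 0.014 M.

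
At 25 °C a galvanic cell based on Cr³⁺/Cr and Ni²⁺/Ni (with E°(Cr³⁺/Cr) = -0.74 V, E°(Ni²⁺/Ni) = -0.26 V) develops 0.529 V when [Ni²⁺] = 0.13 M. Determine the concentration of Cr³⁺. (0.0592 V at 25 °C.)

1.5 × 10^-4 M

From the Nernst equation, log Q = n(E° − E)/0.0592 = 6(0.48 − 0.529)/0.0592 = -4.966, so Q = 1.08 × 10^-5.
With Q = [Cr³⁺]^2/[Ni²⁺]^3 and the known concentrations, [Cr³⁺]^2 in the numerator gives [Cr³⁺] = 1.5 × 10^-4 M.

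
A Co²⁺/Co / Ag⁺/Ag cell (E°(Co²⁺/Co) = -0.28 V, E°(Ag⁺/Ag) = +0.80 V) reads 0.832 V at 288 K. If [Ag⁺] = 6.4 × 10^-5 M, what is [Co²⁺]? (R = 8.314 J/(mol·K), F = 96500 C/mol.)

From the Nernst equation, ln Q = nF(E° − E)/RT = 2×96500×(1.08 − 0.832)/(8.314×288) = 19.990, so Q = 4.8 × 10^8.
With Q = [Co²⁺]/[Ag⁺]^2 and the known concentrations, [Co²⁺] in the numerator gives [Co²⁺] = 2.0 M.

2.0 M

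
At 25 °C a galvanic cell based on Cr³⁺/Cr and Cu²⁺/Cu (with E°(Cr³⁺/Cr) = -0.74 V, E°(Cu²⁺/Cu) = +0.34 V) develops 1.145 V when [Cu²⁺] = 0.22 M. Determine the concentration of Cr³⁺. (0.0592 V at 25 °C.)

5.2 × 10^-5 M

From the Nernst equation, log Q = n(E° − E)/0.0592 = 6(1.08 − 1.145)/0.0592 = -6.588, so Q = 2.58 × 10^-7.
With Q = [Cr³⁺]^2/[Cu²⁺]^3 and the known concentrations, [Cr³⁺]^2 in the numerator gives [Cr³⁺] = 5.2 × 10^-5 M.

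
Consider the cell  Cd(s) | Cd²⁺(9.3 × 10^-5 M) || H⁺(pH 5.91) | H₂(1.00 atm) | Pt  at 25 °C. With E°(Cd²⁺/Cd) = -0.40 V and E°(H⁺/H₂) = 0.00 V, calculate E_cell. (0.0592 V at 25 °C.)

0.17 V

The hydrogen couple is the cathode, so E°_cell = 0.40 V; n = 2.
[H⁺] = 10^(−5.91) = 1.2 × 10^-6 M, and Q = [Cd²⁺]·P(H₂) / [H⁺]^2 = 6.14 × 10^7.
E = E° − (0.0592/2) log Q = 0.40 − (0.0592/2)(7.788) = 0.169 V.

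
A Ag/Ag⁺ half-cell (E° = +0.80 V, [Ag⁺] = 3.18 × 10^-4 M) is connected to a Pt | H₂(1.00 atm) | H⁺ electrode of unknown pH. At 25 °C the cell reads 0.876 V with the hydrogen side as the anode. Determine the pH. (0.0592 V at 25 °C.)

E°_cell = 0.80 V and n = 2.
log Q = n(E° − E)/0.0592 = 2×(0.80 − 0.876)/0.0592 = -2.568.
With Q = [H⁺]^2 / ([Ag⁺]^2·P(H₂)), solving for [H⁺] gives log[H⁺] = -4.781, so pH = 4.78.

pH = 4.78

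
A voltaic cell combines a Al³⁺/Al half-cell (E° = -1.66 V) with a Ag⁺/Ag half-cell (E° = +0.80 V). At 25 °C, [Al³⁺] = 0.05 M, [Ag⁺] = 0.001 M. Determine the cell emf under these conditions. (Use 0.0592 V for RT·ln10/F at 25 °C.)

The Ag⁺/Ag couple has the higher reduction potential and acts as the cathode, so E°_cell = +0.80 − (-1.66) = 2.46 V.
Balancing electrons gives n = 3; the reaction quotient is Q = [Al³⁺]/[Ag⁺]^3 = 5 × 10^7.
At 25 °C, E = E° − (0.0592/n) log Q = 2.46 − (0.0592/3)(7.699) = 2.460 − 0.152 = 2.308 V.

2.31 V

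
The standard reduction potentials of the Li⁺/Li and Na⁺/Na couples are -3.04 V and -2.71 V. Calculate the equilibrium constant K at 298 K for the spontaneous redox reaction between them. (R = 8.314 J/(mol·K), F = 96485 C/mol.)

E°_cell = -2.71 − (-3.04) = 0.33 V, with n = 1 electron transferred.
At equilibrium E = 0, so the Nernst equation gives ln K = nFE°/RT = (1)(96485)(0.33)/((8.314)(298)) = 12.85.
K = e^12.85 = 3.8 × 10^5.

3.8 × 10^5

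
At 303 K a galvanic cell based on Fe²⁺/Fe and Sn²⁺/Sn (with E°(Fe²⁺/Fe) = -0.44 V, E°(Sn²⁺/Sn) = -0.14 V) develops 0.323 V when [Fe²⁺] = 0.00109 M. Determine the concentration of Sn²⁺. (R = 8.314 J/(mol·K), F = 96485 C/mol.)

0.0063 M

From the Nernst equation, ln Q = nF(E° − E)/RT = 2×96485×(0.30 − 0.323)/(8.314×303) = -1.762, so Q = 0.172.
With Q = [Fe²⁺]/[Sn²⁺] and the known concentrations, [Sn²⁺] in the denominator gives [Sn²⁺] = 0.0063 M.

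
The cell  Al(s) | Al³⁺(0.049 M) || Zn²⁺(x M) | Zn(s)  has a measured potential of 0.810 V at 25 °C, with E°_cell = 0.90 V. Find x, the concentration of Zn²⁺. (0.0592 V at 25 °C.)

1.2 × 10^-4 M

From the Nernst equation, log Q = n(E° − E)/0.0592 = 6(0.90 − 0.810)/0.0592 = 9.122, so Q = 1.32 × 10^9.
With Q = [Al³⁺]^2/[Zn²⁺]^3 and the known concentrations, [Zn²⁺]^3 in the denominator gives [Zn²⁺] = 1.2 × 10^-4 M.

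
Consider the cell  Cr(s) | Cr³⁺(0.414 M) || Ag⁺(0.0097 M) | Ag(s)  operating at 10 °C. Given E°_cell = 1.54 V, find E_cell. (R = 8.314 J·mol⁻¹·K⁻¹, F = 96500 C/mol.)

Balancing electrons gives n = 3; the reaction quotient is Q = [Cr³⁺]/[Ag⁺]^3 = 4.54 × 10^5.
E = E° − (RT/nF) ln Q = 1.54 − (8.314×283)/(3×96500) × (13.025) = 1.540 − 0.106 = 1.434 V.

1.43 V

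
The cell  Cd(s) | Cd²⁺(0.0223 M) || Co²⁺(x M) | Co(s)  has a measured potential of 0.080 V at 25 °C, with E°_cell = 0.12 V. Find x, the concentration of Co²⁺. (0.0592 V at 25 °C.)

9.9 × 10^-4 M

From the Nernst equation, log Q = n(E° − E)/0.0592 = 2(0.12 − 0.080)/0.0592 = 1.351, so Q = 22.5.
With Q = [Cd²⁺]/[Co²⁺] and the known concentrations, [Co²⁺] in the denominator gives [Co²⁺] = 9.9 × 10^-4 M.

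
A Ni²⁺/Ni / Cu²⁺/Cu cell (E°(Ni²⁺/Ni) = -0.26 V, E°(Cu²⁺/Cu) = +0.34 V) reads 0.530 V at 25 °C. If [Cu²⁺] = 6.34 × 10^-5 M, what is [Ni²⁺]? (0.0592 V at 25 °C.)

0.015 M

From the Nernst equation, log Q = n(E° − E)/0.0592 = 2(0.60 − 0.530)/0.0592 = 2.365, so Q = 232.
With Q = [Ni²⁺]/[Cu²⁺] and the known concentrations, [Ni²⁺] in the numerator gives [Ni²⁺] = 0.015 M.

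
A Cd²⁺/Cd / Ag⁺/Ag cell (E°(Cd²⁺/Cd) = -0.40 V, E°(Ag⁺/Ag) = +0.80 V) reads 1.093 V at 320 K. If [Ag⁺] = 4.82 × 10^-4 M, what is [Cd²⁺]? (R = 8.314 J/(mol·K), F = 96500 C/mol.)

5.5 × 10^-4 M

From the Nernst equation, ln Q = nF(E° − E)/RT = 2×96500×(1.20 − 1.093)/(8.314×320) = 7.762, so Q = 2350.
With Q = [Cd²⁺]/[Ag⁺]^2 and the known concentrations, [Cd²⁺] in the numerator gives [Cd²⁺] = 5.5 × 10^-4 M.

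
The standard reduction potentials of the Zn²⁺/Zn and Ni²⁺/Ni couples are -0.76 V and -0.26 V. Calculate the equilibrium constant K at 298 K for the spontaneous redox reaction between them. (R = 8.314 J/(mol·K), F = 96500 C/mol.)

8.2 × 10^16

E°_cell = -0.26 − (-0.76) = 0.50 V, with n = 2 electrons transferred.
At equilibrium E = 0, so the Nernst equation gives ln K = nFE°/RT = (2)(96500)(0.50)/((8.314)(298)) = 38.95.
K = e^38.95 = 8.2 × 10^16.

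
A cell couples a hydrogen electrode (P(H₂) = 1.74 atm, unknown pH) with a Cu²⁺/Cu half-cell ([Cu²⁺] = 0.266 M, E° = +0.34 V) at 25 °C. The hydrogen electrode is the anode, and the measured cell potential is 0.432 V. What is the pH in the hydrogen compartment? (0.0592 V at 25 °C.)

E°_cell = 0.34 V and n = 2.
log Q = n(E° − E)/0.0592 = 2×(0.34 − 0.432)/0.0592 = -3.108.
With Q = [H⁺]^2 / ([Cu²⁺]·P(H₂)), solving for [H⁺] gives log[H⁺] = -1.721, so pH = 1.72.

pH = 1.72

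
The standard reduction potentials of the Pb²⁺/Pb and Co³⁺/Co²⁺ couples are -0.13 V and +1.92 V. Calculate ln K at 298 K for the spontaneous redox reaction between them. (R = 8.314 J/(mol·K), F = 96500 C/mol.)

E°_cell = +1.92 − (-0.13) = 2.05 V, with n = 2 electrons transferred.
At equilibrium E = 0, so the Nernst equation gives ln K = nFE°/RT = (2)(96500)(2.05)/((8.314)(298)) = 159.69.

ln K = 159.7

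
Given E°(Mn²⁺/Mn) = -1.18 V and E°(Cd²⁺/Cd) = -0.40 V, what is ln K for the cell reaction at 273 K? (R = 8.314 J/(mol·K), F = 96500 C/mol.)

ln K = 66.3

E°_cell = -0.40 − (-1.18) = 0.78 V, with n = 2 electrons transferred.
At equilibrium E = 0, so the Nernst equation gives ln K = nFE°/RT = (2)(96500)(0.78)/((8.314)(273)) = 66.33.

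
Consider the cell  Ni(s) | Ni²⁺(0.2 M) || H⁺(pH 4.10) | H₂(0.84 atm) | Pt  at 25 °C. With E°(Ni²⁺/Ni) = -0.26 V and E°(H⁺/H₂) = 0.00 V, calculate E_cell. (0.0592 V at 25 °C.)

0.040 V

The hydrogen couple is the cathode, so E°_cell = 0.26 V; n = 2.
[H⁺] = 10^(−4.10) = 7.9 × 10^-5 M, and Q = [Ni²⁺]·P(H₂) / [H⁺]^2 = 2.66 × 10^7.
E = E° − (0.0592/2) log Q = 0.26 − (0.0592/2)(7.425) = 0.040 V.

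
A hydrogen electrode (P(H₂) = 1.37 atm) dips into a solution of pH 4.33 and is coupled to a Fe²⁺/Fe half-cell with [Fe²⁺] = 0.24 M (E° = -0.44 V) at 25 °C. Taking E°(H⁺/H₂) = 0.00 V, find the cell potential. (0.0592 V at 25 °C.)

0.20 V

The hydrogen couple is the cathode, so E°_cell = 0.44 V; n = 2.
[H⁺] = 10^(−4.33) = 4.7 × 10^-5 M, and Q = [Fe²⁺]·P(H₂) / [H⁺]^2 = 1.5 × 10^8.
E = E° − (0.0592/2) log Q = 0.44 − (0.0592/2)(8.177) = 0.198 V.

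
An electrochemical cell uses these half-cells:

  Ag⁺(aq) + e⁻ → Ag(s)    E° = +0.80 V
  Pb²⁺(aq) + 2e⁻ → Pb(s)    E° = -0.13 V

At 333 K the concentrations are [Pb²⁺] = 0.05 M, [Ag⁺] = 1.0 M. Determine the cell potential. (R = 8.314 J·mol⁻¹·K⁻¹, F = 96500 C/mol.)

0.973 V

The Ag⁺/Ag couple has the higher reduction potential and acts as the cathode, so E°_cell = +0.80 − (-0.13) = 0.93 V.
Balancing electrons gives n = 2; the reaction quotient is Q = [Pb²⁺]/[Ag⁺]^2 = 0.0500.
E = E° − (RT/nF) ln Q = 0.93 − (8.314×333)/(2×96500) × (-2.996) = 0.930 + 0.043 = 0.973 V.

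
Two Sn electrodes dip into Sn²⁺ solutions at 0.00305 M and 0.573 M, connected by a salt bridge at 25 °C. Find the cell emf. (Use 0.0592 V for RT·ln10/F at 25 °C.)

Both half-cells are Sn²⁺/Sn, so E°_cell = 0. The concentrated side is the cathode; the cell reaction moves Sn²⁺ from high to low concentration with n = 2.
Q = [Sn²⁺]_dilute/[Sn²⁺]_conc = 0.00305/0.573 = 0.00532.
E = 0 − (0.0592/2) log Q = −(0.0592/2)(-2.274) = 0.0673 V.

0.067 V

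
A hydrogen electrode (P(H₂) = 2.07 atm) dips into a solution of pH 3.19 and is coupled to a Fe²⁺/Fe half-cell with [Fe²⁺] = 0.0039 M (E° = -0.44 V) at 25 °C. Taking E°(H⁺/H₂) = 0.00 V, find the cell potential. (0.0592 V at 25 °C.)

0.31 V

The hydrogen couple is the cathode, so E°_cell = 0.44 V; n = 2.
[H⁺] = 10^(−3.19) = 6.5 × 10^-4 M, and Q = [Fe²⁺]·P(H₂) / [H⁺]^2 = 1.94 × 10^4.
E = E° − (0.0592/2) log Q = 0.44 − (0.0592/2)(4.287) = 0.313 V.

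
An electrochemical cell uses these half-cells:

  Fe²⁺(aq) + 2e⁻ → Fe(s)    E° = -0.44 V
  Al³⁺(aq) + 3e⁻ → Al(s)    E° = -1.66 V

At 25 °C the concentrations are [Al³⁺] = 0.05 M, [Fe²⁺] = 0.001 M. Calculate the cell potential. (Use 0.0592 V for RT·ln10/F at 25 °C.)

The Fe²⁺/Fe couple has the higher reduction potential and acts as the cathode, so E°_cell = -0.44 − (-1.66) = 1.22 V.
Balancing electrons gives n = 6; the reaction quotient is Q = [Al³⁺]^2/[Fe²⁺]^3 = 2.5 × 10^6.
At 25 °C, E = E° − (0.0592/n) log Q = 1.22 − (0.0592/6)(6.398) = 1.220 − 0.063 = 1.157 V.

1.16 V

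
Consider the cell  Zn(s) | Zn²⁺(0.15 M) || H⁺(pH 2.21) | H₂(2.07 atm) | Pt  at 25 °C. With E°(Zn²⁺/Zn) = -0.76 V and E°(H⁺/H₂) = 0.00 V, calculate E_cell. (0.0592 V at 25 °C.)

0.64 V

The hydrogen couple is the cathode, so E°_cell = 0.76 V; n = 2.
[H⁺] = 10^(−2.21) = 0.0062 M, and Q = [Zn²⁺]·P(H₂) / [H⁺]^2 = 8170.
E = E° − (0.0592/2) log Q = 0.76 − (0.0592/2)(3.912) = 0.644 V.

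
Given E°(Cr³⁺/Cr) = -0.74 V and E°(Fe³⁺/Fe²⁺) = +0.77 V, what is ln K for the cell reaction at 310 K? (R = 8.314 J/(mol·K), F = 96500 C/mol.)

E°_cell = +0.77 − (-0.74) = 1.51 V, with n = 3 electrons transferred.
At equilibrium E = 0, so the Nernst equation gives ln K = nFE°/RT = (3)(96500)(1.51)/((8.314)(310)) = 169.61.

ln K = 169.6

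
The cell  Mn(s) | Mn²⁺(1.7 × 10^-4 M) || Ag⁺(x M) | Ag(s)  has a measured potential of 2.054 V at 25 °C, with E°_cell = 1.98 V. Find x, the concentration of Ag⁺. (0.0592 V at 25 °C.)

0.23 M

From the Nernst equation, log Q = n(E° − E)/0.0592 = 2(1.98 − 2.054)/0.0592 = -2.500, so Q = 0.00316.
With Q = [Mn²⁺]/[Ag⁺]^2 and the known concentrations, [Ag⁺]^2 in the denominator gives [Ag⁺] = 0.23 M.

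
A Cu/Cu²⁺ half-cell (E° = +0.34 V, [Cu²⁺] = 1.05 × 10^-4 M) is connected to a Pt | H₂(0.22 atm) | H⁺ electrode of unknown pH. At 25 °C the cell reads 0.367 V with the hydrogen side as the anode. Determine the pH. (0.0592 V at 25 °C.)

pH = 2.77

E°_cell = 0.34 V and n = 2.
log Q = n(E° − E)/0.0592 = 2×(0.34 − 0.367)/0.0592 = -0.912.
With Q = [H⁺]^2 / ([Cu²⁺]·P(H₂)), solving for [H⁺] gives log[H⁺] = -2.774, so pH = 2.77.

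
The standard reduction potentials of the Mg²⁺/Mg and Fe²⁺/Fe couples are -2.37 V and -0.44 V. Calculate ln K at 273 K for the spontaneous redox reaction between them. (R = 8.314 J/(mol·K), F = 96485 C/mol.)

E°_cell = -0.44 − (-2.37) = 1.93 V, with n = 2 electrons transferred.
At equilibrium E = 0, so the Nernst equation gives ln K = nFE°/RT = (2)(96485)(1.93)/((8.314)(273)) = 164.09.

ln K = 164.1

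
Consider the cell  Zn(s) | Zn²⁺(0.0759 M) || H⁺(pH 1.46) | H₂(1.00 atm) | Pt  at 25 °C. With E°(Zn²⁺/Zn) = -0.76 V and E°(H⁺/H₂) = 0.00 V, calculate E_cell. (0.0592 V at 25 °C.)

0.71 V

The hydrogen couple is the cathode, so E°_cell = 0.76 V; n = 2.
[H⁺] = 10^(−1.46) = 0.035 M, and Q = [Zn²⁺]·P(H₂) / [H⁺]^2 = 63.1.
E = E° − (0.0592/2) log Q = 0.76 − (0.0592/2)(1.800) = 0.707 V.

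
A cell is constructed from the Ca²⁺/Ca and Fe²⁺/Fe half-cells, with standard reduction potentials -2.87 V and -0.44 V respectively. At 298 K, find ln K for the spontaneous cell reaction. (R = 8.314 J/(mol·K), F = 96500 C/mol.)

E°_cell = -0.44 − (-2.87) = 2.43 V, with n = 2 electrons transferred.
At equilibrium E = 0, so the Nernst equation gives ln K = nFE°/RT = (2)(96500)(2.43)/((8.314)(298)) = 189.29.

ln K = 189.3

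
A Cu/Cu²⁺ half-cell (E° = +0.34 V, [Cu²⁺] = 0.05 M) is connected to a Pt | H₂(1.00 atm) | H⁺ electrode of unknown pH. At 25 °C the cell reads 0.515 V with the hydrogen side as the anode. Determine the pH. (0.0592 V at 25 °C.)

E°_cell = 0.34 V and n = 2.
log Q = n(E° − E)/0.0592 = 2×(0.34 − 0.515)/0.0592 = -5.912.
With Q = [H⁺]^2 / ([Cu²⁺]·P(H₂)), solving for [H⁺] gives log[H⁺] = -3.607, so pH = 3.61.

pH = 3.61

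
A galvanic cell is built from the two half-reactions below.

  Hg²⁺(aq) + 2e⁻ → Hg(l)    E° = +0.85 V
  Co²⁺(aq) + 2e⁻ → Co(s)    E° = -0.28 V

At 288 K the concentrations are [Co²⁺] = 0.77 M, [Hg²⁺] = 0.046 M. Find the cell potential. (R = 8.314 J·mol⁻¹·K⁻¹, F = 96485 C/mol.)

The Hg²⁺/Hg couple has the higher reduction potential and acts as the cathode, so E°_cell = +0.85 − (-0.28) = 1.13 V.
Balancing electrons gives n = 2; the reaction quotient is Q = [Co²⁺]/[Hg²⁺] = 16.7.
E = E° − (RT/nF) ln Q = 1.13 − (8.314×288)/(2×96485) × (2.818) = 1.130 − 0.035 = 1.095 V.

1.10 V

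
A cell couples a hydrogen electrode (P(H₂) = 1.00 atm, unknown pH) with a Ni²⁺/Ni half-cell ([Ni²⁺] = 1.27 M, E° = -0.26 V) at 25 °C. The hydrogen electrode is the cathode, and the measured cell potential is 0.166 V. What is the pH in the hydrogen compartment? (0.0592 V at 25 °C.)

pH = 1.54

E°_cell = 0.26 V and n = 2.
log Q = n(E° − E)/0.0592 = 2×(0.26 − 0.166)/0.0592 = 3.176.
With Q = [Ni²⁺]·P(H₂) / [H⁺]^2, solving for [H⁺] gives log[H⁺] = -1.536, so pH = 1.54.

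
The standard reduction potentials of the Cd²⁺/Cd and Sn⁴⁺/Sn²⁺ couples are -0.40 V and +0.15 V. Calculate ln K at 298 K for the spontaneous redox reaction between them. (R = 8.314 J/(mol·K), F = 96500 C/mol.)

ln K = 42.8

E°_cell = +0.15 − (-0.40) = 0.55 V, with n = 2 electrons transferred.
At equilibrium E = 0, so the Nernst equation gives ln K = nFE°/RT = (2)(96500)(0.55)/((8.314)(298)) = 42.84.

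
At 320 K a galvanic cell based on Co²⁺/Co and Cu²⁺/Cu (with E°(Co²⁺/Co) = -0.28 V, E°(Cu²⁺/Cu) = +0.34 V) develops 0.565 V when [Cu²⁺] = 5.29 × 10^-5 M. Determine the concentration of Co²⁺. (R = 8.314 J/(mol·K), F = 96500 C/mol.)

0.0029 M

From the Nernst equation, ln Q = nF(E° − E)/RT = 2×96500×(0.62 − 0.565)/(8.314×320) = 3.990, so Q = 54.0.
With Q = [Co²⁺]/[Cu²⁺] and the known concentrations, [Co²⁺] in the numerator gives [Co²⁺] = 0.0029 M.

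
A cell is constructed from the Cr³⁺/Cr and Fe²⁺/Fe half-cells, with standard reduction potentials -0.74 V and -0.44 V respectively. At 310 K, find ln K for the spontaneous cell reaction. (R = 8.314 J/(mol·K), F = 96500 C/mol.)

E°_cell = -0.44 − (-0.74) = 0.30 V, with n = 6 electrons transferred.
At equilibrium E = 0, so the Nernst equation gives ln K = nFE°/RT = (6)(96500)(0.30)/((8.314)(310)) = 67.40.

ln K = 67.4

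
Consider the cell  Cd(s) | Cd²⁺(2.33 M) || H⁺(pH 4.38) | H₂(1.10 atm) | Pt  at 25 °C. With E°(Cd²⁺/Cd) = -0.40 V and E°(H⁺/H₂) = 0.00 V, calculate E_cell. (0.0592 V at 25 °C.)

The hydrogen couple is the cathode, so E°_cell = 0.40 V; n = 2.
[H⁺] = 10^(−4.38) = 4.2 × 10^-5 M, and Q = [Cd²⁺]·P(H₂) / [H⁺]^2 = 1.47 × 10^9.
E = E° − (0.0592/2) log Q = 0.40 − (0.0592/2)(9.169) = 0.129 V.

0.13 V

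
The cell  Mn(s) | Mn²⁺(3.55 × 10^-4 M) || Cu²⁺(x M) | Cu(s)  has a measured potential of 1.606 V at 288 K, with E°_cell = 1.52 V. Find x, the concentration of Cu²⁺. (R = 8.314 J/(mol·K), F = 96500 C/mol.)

From the Nernst equation, ln Q = nF(E° − E)/RT = 2×96500×(1.52 − 1.606)/(8.314×288) = -6.932, so Q = 9.76 × 10^-4.
With Q = [Mn²⁺]/[Cu²⁺] and the known concentrations, [Cu²⁺] in the denominator gives [Cu²⁺] = 0.36 M.

0.36 M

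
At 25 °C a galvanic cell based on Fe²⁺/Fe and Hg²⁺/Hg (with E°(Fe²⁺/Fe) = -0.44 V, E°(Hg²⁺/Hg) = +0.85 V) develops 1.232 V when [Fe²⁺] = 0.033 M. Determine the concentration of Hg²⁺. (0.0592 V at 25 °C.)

3.6 × 10^-4 M

From the Nernst equation, log Q = n(E° − E)/0.0592 = 2(1.29 − 1.232)/0.0592 = 1.959, so Q = 91.1.
With Q = [Fe²⁺]/[Hg²⁺] and the known concentrations, [Hg²⁺] in the denominator gives [Hg²⁺] = 3.6 × 10^-4 M.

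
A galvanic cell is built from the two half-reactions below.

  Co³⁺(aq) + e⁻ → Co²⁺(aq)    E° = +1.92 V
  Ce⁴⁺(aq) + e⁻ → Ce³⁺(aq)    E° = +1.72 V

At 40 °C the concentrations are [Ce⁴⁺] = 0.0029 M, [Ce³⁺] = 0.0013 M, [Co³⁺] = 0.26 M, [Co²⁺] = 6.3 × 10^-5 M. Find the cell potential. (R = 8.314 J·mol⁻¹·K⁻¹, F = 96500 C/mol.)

The Co³⁺/Co²⁺ couple has the higher reduction potential and acts as the cathode, so E°_cell = +1.92 − (+1.72) = 0.20 V.
Balancing electrons gives n = 1; the reaction quotient is Q = [Ce⁴⁺]·[Co²⁺]/([Ce³⁺]·[Co³⁺]) = 5.41 × 10^-4.
E = E° − (RT/nF) ln Q = 0.20 − (8.314×313)/(1×96500) × (-7.523) = 0.200 + 0.203 = 0.403 V.

0.403 V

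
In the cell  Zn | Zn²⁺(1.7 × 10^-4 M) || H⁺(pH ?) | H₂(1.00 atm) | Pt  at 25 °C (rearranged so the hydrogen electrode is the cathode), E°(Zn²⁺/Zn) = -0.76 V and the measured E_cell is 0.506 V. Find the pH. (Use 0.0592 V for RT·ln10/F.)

pH = 6.18

E°_cell = 0.76 V and n = 2.
log Q = n(E° − E)/0.0592 = 2×(0.76 − 0.506)/0.0592 = 8.581.
With Q = [Zn²⁺]·P(H₂) / [H⁺]^2, solving for [H⁺] gives log[H⁺] = -6.175, so pH = 6.18.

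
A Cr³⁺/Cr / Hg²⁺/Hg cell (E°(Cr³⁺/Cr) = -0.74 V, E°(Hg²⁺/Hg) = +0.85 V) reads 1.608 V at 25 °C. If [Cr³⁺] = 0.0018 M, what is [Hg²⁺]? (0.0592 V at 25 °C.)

From the Nernst equation, log Q = n(E° − E)/0.0592 = 6(1.59 − 1.608)/0.0592 = -1.824, so Q = 0.0150.
With Q = [Cr³⁺]^2/[Hg²⁺]^3 and the known concentrations, [Hg²⁺]^3 in the denominator gives [Hg²⁺] = 0.06 M.

0.06 M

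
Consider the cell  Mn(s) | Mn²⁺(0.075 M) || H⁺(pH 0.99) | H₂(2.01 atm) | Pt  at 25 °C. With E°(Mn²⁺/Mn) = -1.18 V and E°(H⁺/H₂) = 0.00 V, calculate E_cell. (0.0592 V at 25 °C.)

1.15 V

The hydrogen couple is the cathode, so E°_cell = 1.18 V; n = 2.
[H⁺] = 10^(−0.99) = 0.10 M, and Q = [Mn²⁺]·P(H₂) / [H⁺]^2 = 14.4.
E = E° − (0.0592/2) log Q = 1.18 − (0.0592/2)(1.158) = 1.146 V.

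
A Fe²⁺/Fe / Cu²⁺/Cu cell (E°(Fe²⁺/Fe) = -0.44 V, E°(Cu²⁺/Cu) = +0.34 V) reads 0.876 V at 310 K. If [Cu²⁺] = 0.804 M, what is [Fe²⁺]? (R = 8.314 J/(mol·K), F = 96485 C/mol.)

6.1 × 10^-4 M

From the Nernst equation, ln Q = nF(E° − E)/RT = 2×96485×(0.78 − 0.876)/(8.314×310) = -7.188, so Q = 7.56 × 10^-4.
With Q = [Fe²⁺]/[Cu²⁺] and the known concentrations, [Fe²⁺] in the numerator gives [Fe²⁺] = 6.1 × 10^-4 M.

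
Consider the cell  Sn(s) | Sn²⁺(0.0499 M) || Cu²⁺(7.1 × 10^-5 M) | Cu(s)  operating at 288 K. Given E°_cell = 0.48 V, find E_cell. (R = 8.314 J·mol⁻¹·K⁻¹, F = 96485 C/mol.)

Balancing electrons gives n = 2; the reaction quotient is Q = [Sn²⁺]/[Cu²⁺] = 703.
E = E° − (RT/nF) ln Q = 0.48 − (8.314×288)/(2×96485) × (6.555) = 0.480 − 0.081 = 0.399 V.

0.399 V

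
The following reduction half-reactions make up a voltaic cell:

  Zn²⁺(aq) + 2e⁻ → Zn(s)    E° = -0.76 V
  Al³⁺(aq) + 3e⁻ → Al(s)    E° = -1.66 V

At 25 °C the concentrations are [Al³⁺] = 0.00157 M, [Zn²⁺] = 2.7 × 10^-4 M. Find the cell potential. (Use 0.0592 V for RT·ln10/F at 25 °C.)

0.850 V

The Zn²⁺/Zn couple has the higher reduction potential and acts as the cathode, so E°_cell = -0.76 − (-1.66) = 0.90 V.
Balancing electrons gives n = 6; the reaction quotient is Q = [Al³⁺]^2/[Zn²⁺]^3 = 1.25 × 10^5.
At 25 °C, E = E° − (0.0592/n) log Q = 0.90 − (0.0592/6)(5.098) = 0.900 − 0.050 = 0.850 V.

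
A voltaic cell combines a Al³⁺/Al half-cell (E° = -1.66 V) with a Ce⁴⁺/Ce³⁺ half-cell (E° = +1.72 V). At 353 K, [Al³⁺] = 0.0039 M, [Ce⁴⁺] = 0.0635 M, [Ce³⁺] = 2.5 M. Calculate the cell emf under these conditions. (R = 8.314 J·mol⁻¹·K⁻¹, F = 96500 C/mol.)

The Ce⁴⁺/Ce³⁺ couple has the higher reduction potential and acts as the cathode, so E°_cell = +1.72 − (-1.66) = 3.38 V.
Balancing electrons gives n = 3; the reaction quotient is Q = [Al³⁺]·[Ce³⁺]^3/[Ce⁴⁺]^3 = 238.
E = E° − (RT/nF) ln Q = 3.38 − (8.314×353)/(3×96500) × (5.472) = 3.380 − 0.055 = 3.325 V.

3.32 V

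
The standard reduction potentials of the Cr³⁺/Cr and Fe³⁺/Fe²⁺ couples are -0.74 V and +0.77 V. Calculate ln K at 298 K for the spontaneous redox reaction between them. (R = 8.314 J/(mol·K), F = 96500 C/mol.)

ln K = 176.4

E°_cell = +0.77 − (-0.74) = 1.51 V, with n = 3 electrons transferred.
At equilibrium E = 0, so the Nernst equation gives ln K = nFE°/RT = (3)(96500)(1.51)/((8.314)(298)) = 176.44.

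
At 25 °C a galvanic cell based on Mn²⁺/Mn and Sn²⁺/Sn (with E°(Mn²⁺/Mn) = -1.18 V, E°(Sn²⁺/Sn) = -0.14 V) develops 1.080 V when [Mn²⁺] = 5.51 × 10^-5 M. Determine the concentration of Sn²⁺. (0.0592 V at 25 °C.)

From the Nernst equation, log Q = n(E° − E)/0.0592 = 2(1.04 − 1.080)/0.0592 = -1.351, so Q = 0.0445.
With Q = [Mn²⁺]/[Sn²⁺] and the known concentrations, [Sn²⁺] in the denominator gives [Sn²⁺] = 0.0012 M.

0.0012 M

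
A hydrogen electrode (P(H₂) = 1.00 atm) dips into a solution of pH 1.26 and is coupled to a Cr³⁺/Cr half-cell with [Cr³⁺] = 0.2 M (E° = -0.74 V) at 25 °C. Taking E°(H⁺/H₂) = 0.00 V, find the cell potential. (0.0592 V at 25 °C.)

0.68 V

The hydrogen couple is the cathode, so E°_cell = 0.74 V; n = 6.
[H⁺] = 10^(−1.26) = 0.055 M, and Q = [Cr³⁺]^2·P(H₂)^3 / [H⁺]^6 = 1.45 × 10^6.
E = E° − (0.0592/6) log Q = 0.74 − (0.0592/6)(6.162) = 0.679 V.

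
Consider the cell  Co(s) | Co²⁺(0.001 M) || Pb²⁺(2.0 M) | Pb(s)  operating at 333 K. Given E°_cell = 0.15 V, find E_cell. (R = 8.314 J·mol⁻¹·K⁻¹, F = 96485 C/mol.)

0.259 V

Balancing electrons gives n = 2; the reaction quotient is Q = [Co²⁺]/[Pb²⁺] = 5 × 10^-4.
E = E° − (RT/nF) ln Q = 0.15 − (8.314×333)/(2×96485) × (-7.601) = 0.150 + 0.109 = 0.259 V.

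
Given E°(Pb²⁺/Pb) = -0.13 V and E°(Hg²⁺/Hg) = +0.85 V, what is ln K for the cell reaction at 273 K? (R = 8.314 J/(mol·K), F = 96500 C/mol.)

E°_cell = +0.85 − (-0.13) = 0.98 V, with n = 2 electrons transferred.
At equilibrium E = 0, so the Nernst equation gives ln K = nFE°/RT = (2)(96500)(0.98)/((8.314)(273)) = 83.33.

ln K = 83.3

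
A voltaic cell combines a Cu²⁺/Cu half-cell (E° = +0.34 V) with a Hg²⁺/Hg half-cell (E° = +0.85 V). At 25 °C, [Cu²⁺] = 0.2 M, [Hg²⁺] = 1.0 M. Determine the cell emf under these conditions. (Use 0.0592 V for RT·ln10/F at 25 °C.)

0.531 V

The Hg²⁺/Hg couple has the higher reduction potential and acts as the cathode, so E°_cell = +0.85 − (+0.34) = 0.51 V.
Balancing electrons gives n = 2; the reaction quotient is Q = [Cu²⁺]/[Hg²⁺] = 0.200.
At 25 °C, E = E° − (0.0592/n) log Q = 0.51 − (0.0592/2)(-0.699) = 0.510 + 0.021 = 0.531 V.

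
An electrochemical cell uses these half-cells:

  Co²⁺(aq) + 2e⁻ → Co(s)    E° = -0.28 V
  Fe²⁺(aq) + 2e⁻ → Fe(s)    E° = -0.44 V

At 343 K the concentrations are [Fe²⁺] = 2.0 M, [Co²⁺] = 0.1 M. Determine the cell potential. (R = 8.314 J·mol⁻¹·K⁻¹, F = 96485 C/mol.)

The Co²⁺/Co couple has the higher reduction potential and acts as the cathode, so E°_cell = -0.28 − (-0.44) = 0.16 V.
Balancing electrons gives n = 2; the reaction quotient is Q = [Fe²⁺]/[Co²⁺] = 20.0.
E = E° − (RT/nF) ln Q = 0.16 − (8.314×343)/(2×96485) × (2.996) = 0.160 − 0.044 = 0.116 V.

0.116 V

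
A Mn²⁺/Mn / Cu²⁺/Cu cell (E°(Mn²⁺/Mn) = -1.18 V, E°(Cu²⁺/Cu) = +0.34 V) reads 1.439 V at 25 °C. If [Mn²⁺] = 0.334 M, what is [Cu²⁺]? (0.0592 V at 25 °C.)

6.1 × 10^-4 M

From the Nernst equation, log Q = n(E° − E)/0.0592 = 2(1.52 − 1.439)/0.0592 = 2.736, so Q = 545.
With Q = [Mn²⁺]/[Cu²⁺] and the known concentrations, [Cu²⁺] in the denominator gives [Cu²⁺] = 6.1 × 10^-4 M.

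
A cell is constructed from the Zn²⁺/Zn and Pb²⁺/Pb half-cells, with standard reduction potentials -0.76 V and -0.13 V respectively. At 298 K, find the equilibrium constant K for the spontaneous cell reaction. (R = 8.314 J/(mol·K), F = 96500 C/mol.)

E°_cell = -0.13 − (-0.76) = 0.63 V, with n = 2 electrons transferred.
At equilibrium E = 0, so the Nernst equation gives ln K = nFE°/RT = (2)(96500)(0.63)/((8.314)(298)) = 49.08.
K = e^49.08 = 2.1 × 10^21.

2.1 × 10^21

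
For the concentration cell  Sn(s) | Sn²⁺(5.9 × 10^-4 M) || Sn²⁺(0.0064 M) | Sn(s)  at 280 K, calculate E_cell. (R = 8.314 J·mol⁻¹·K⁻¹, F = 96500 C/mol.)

Both half-cells are Sn²⁺/Sn, so E°_cell = 0. The concentrated side is the cathode; the cell reaction moves Sn²⁺ from high to low concentration with n = 2.
Q = [Sn²⁺]_dilute/[Sn²⁺]_conc = 5.9 × 10^-4/0.0064 = 0.0922.
E = 0 − (RT/nF) ln Q = −((8.314×280)/(2×96500))(-2.384) = 0.0288 V.

0.029 V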